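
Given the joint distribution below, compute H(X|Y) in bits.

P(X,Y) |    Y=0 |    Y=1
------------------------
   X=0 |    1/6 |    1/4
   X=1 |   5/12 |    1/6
0.9080 bits

Using the chain rule: H(X|Y) = H(X,Y) - H(Y)

First, compute H(X,Y) = 1.8879 bits

Marginal P(Y) = (7/12, 5/12)
H(Y) = 0.9799 bits

H(X|Y) = H(X,Y) - H(Y) = 1.8879 - 0.9799 = 0.9080 bits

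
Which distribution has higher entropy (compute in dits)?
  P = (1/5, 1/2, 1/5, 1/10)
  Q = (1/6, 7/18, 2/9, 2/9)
Q

Computing entropies in dits:
H(P) = 0.5301
H(Q) = 0.5795

Distribution Q has higher entropy.

Intuition: The distribution closer to uniform (more spread out) has higher entropy.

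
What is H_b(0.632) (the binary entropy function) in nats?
0.6579 nats

The binary entropy function is:
H(p) = -p log(p) - (1-p) log(1-p)

H(0.632) = -0.632 × log_e(0.632) - 0.368 × log_e(0.368)
H(0.632) = 0.6579 nats

Note: Binary entropy is maximized at p=0.5 (H=1 bit) and minimized at p=0 or p=1 (H=0).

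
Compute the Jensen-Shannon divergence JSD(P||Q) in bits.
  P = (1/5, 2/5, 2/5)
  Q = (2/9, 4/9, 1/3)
0.0035 bits

Jensen-Shannon divergence is:
JSD(P||Q) = 0.5 × D_KL(P||M) + 0.5 × D_KL(Q||M)
where M = 0.5 × (P + Q) is the mixture distribution.

M = 0.5 × (1/5, 2/5, 2/5) + 0.5 × (2/9, 4/9, 1/3) = (0.211111, 0.422222, 11/30)

D_KL(P||M) = 0.0034 bits
D_KL(Q||M) = 0.0035 bits

JSD(P||Q) = 0.5 × 0.0034 + 0.5 × 0.0035 = 0.0035 bits

Unlike KL divergence, JSD is symmetric and bounded: 0 ≤ JSD ≤ log(2).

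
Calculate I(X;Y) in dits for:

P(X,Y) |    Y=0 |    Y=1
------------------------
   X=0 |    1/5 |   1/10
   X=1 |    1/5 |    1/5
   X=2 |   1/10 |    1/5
0.0148 dits

Mutual information: I(X;Y) = H(X) + H(Y) - H(X,Y)

Marginals:
P(X) = (3/10, 2/5, 3/10), H(X) = 0.4729 dits
P(Y) = (1/2, 1/2), H(Y) = 0.3010 dits

Joint entropy: H(X,Y) = 0.7592 dits

I(X;Y) = 0.4729 + 0.3010 - 0.7592 = 0.0148 dits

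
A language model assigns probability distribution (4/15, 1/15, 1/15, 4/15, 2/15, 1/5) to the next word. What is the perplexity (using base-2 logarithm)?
5.2412

Perplexity is 2^H (or exp(H) for natural log).

First, H = -Σ p log p = 2.3899 bits
Perplexity = 2^2.3899 = 5.2412

Interpretation: The model's uncertainty is equivalent to choosing uniformly among 5.2 options.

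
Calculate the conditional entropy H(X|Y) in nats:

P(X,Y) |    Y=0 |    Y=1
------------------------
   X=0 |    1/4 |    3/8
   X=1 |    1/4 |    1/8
0.6277 nats

Using the chain rule: H(X|Y) = H(X,Y) - H(Y)

First, compute H(X,Y) = 1.3209 nats

Marginal P(Y) = (1/2, 1/2)
H(Y) = 0.6931 nats

H(X|Y) = H(X,Y) - H(Y) = 1.3209 - 0.6931 = 0.6277 nats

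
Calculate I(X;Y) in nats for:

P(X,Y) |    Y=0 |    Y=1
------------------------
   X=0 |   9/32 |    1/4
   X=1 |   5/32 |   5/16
0.0196 nats

Mutual information: I(X;Y) = H(X) + H(Y) - H(X,Y)

Marginals:
P(X) = (17/32, 15/32), H(X) = 0.6912 nats
P(Y) = (7/16, 9/16), H(Y) = 0.6853 nats

Joint entropy: H(X,Y) = 1.3569 nats

I(X;Y) = 0.6912 + 0.6853 - 1.3569 = 0.0196 nats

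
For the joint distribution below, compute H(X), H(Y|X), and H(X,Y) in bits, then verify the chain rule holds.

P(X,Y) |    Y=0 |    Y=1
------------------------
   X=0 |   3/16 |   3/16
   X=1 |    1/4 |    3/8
H(X,Y) = 1.9363, H(X) = 0.9544, H(Y|X) = 0.9818 (all in bits)

Chain rule: H(X,Y) = H(X) + H(Y|X)

Left side — joint entropy directly:
H(X,Y) = -Σ p(x,y) log p(x,y) = 1.9363 bits

Right side — compute H(Y|X) from the conditional distributions:
P(X) = (3/8, 5/8), so H(X) = 0.9544 bits
H(Y|X) = Σ_x P(X=x) · H(Y|X=x):
  P(Y|X=0) = (1/2, 1/2), H(Y|X=0) = 1.0000, weight P(X=0) = 3/8
  P(Y|X=1) = (2/5, 3/5), H(Y|X=1) = 0.9710, weight P(X=1) = 5/8
H(Y|X) = 0.9818 bits

H(X) + H(Y|X) = 0.9544 + 0.9818 = 1.9363 bits

Both sides equal 1.9363 bits. ✓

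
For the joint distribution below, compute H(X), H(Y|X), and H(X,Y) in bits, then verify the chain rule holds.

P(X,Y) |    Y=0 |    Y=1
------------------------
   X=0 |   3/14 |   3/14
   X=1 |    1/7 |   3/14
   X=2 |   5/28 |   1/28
H(X,Y) = 2.4452, H(X) = 1.5306, H(Y|X) = 0.9146 (all in bits)

Chain rule: H(X,Y) = H(X) + H(Y|X)

Left side — joint entropy directly:
H(X,Y) = -Σ p(x,y) log p(x,y) = 2.4452 bits

Right side — compute H(Y|X) from the conditional distributions:
P(X) = (3/7, 5/14, 3/14), so H(X) = 1.5306 bits
H(Y|X) = Σ_x P(X=x) · H(Y|X=x):
  P(Y|X=0) = (1/2, 1/2), H(Y|X=0) = 1.0000, weight P(X=0) = 3/7
  P(Y|X=1) = (2/5, 3/5), H(Y|X=1) = 0.9710, weight P(X=1) = 5/14
  P(Y|X=2) = (5/6, 1/6), H(Y|X=2) = 0.6500, weight P(X=2) = 3/14
H(Y|X) = 0.9146 bits

H(X) + H(Y|X) = 1.5306 + 0.9146 = 2.4452 bits

Both sides equal 2.4452 bits. ✓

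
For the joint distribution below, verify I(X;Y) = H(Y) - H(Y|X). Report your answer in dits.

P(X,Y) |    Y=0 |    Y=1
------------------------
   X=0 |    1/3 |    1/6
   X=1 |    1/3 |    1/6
I(X;Y) = 0.0000 dits

Mutual information has multiple equivalent forms:
- I(X;Y) = H(X) - H(X|Y)
- I(X;Y) = H(Y) - H(Y|X)
- I(X;Y) = H(X) + H(Y) - H(X,Y)

Computing all quantities:
H(X) = 0.3010, H(Y) = 0.2764, H(X,Y) = 0.5775
H(X|Y) = 0.3010, H(Y|X) = 0.2764

Verification:
H(X) - H(X|Y) = 0.3010 - 0.3010 = 0.0000
H(Y) - H(Y|X) = 0.2764 - 0.2764 = 0.0000
H(X) + H(Y) - H(X,Y) = 0.3010 + 0.2764 - 0.5775 = 0.0000

All forms give I(X;Y) = 0.0000 dits. ✓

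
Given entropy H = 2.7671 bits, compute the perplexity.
6.8074

Perplexity is 2^H (or exp(H) for natural log).

H = 2.7671 bits
Perplexity = 2^2.7671 = 6.8074

Interpretation: The model's uncertainty is equivalent to choosing uniformly among 6.8 options.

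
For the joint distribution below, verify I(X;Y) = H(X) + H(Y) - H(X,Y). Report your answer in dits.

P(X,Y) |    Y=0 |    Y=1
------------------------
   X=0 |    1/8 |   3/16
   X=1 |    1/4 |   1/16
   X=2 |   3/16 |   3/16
I(X;Y) = 0.0255 dits

Mutual information has multiple equivalent forms:
- I(X;Y) = H(X) - H(X|Y)
- I(X;Y) = H(Y) - H(Y|X)
- I(X;Y) = H(X) + H(Y) - H(X,Y)

Computing all quantities:
H(X) = 0.4755, H(Y) = 0.2976, H(X,Y) = 0.7476
H(X|Y) = 0.4500, H(Y|X) = 0.2721

Verification:
H(X) - H(X|Y) = 0.4755 - 0.4500 = 0.0255
H(Y) - H(Y|X) = 0.2976 - 0.2721 = 0.0255
H(X) + H(Y) - H(X,Y) = 0.4755 + 0.2976 - 0.7476 = 0.0255

All forms give I(X;Y) = 0.0255 dits. ✓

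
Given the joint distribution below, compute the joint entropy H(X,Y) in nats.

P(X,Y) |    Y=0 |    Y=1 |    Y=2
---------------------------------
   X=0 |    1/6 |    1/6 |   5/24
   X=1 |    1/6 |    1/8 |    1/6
1.7812 nats

Joint entropy is H(X,Y) = -Σ_{x,y} p(x,y) log p(x,y).

Summing over all non-zero entries:
H(X,Y) = -[1/6·log_e(1/6) + 1/6·log_e(1/6) + 5/24·log_e(5/24) + 1/6·log_e(1/6) + 1/8·log_e(1/8) + 1/6·log_e(1/6)]
H(X,Y) = 1.7812 nats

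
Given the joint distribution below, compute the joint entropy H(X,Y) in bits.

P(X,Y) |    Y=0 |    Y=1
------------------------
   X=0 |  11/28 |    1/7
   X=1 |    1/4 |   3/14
1.9068 bits

Joint entropy is H(X,Y) = -Σ_{x,y} p(x,y) log p(x,y).

Summing over all non-zero entries:
H(X,Y) = -[11/28·log_2(11/28) + 1/7·log_2(1/7) + 1/4·log_2(1/4) + 3/14·log_2(3/14)]
H(X,Y) = 1.9068 bits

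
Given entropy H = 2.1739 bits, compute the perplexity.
4.5124

Perplexity is 2^H (or exp(H) for natural log).

H = 2.1739 bits
Perplexity = 2^2.1739 = 4.5124

Interpretation: The model's uncertainty is equivalent to choosing uniformly among 4.5 options.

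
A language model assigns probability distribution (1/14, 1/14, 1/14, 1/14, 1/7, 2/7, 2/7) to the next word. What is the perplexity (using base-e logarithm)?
5.7423

Perplexity is e^H (or exp(H) for natural log).

First, H = -Σ p log p = 1.7479 nats
Perplexity = e^1.7479 = 5.7423

Interpretation: The model's uncertainty is equivalent to choosing uniformly among 5.7 options.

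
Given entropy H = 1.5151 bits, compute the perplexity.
2.8582

Perplexity is 2^H (or exp(H) for natural log).

H = 1.5151 bits
Perplexity = 2^1.5151 = 2.8582

Interpretation: The model's uncertainty is equivalent to choosing uniformly among 2.9 options.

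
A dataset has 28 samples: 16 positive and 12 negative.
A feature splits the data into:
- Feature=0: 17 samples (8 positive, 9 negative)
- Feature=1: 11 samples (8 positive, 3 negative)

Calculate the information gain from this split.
0.0475 bits

Information Gain = H(Y) - H(Y|Feature)

Before split:
P(positive) = 16/28 = 0.5714
H(Y) = 0.9852 bits

After split:
Feature=0: H = 0.9975 bits (weight = 17/28)
Feature=1: H = 0.8454 bits (weight = 11/28)
H(Y|Feature) = (17/28)×0.9975 + (11/28)×0.8454 = 0.9377 bits

Information Gain = 0.9852 - 0.9377 = 0.0475 bits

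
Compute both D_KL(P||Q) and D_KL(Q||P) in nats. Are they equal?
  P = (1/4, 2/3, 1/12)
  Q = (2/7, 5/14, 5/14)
D_KL(P||Q) = 0.2614, D_KL(Q||P) = 0.3350

KL divergence is not symmetric: D_KL(P||Q) ≠ D_KL(Q||P) in general.

D_KL(P||Q) = 0.2614 nats
D_KL(Q||P) = 0.3350 nats

No, they are not equal!

This asymmetry is why KL divergence is not a true distance metric.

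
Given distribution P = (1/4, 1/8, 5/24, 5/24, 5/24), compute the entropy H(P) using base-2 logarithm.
2.2894 bits

Shannon entropy is H(X) = -Σ p(x) log p(x).

For P = (1/4, 1/8, 5/24, 5/24, 5/24):
H = -1/4 × log_2(1/4) -1/8 × log_2(1/8) -5/24 × log_2(5/24) -5/24 × log_2(5/24) -5/24 × log_2(5/24)
H = 2.2894 bits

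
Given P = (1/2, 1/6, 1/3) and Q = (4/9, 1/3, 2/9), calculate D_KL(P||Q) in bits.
0.1133 bits

KL divergence: D_KL(P||Q) = Σ p(x) log(p(x)/q(x))

Computing term by term:
  x=0: 1/2 × log_2[(1/2)/(4/9)] = 1/2 × 0.1699 = 0.0850
  x=1: 1/6 × log_2[(1/6)/(1/3)] = 1/6 × -1.0000 = -0.1667
  x=2: 1/3 × log_2[(1/3)/(2/9)] = 1/3 × 0.5850 = 0.1950

D_KL(P||Q) = 0.1133 bits

Note: KL divergence is always non-negative and equals 0 iff P = Q.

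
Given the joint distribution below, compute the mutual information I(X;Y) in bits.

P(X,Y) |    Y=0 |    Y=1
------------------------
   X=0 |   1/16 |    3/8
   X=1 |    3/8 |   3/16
0.2133 bits

Mutual information: I(X;Y) = H(X) + H(Y) - H(X,Y)

Marginals:
P(X) = (7/16, 9/16), H(X) = 0.9887 bits
P(Y) = (7/16, 9/16), H(Y) = 0.9887 bits

Joint entropy: H(X,Y) = 1.7641 bits

I(X;Y) = 0.9887 + 0.9887 - 1.7641 = 0.2133 bits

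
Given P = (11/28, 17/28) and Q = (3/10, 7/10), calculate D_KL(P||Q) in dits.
0.0085 dits

KL divergence: D_KL(P||Q) = Σ p(x) log(p(x)/q(x))

Computing term by term:
  x=0: 11/28 × log_10[(11/28)/(3/10)] = 11/28 × 0.1171 = 0.0460
  x=1: 17/28 × log_10[(17/28)/(7/10)] = 17/28 × -0.0618 = -0.0375

D_KL(P||Q) = 0.0085 dits

Note: KL divergence is always non-negative and equals 0 iff P = Q.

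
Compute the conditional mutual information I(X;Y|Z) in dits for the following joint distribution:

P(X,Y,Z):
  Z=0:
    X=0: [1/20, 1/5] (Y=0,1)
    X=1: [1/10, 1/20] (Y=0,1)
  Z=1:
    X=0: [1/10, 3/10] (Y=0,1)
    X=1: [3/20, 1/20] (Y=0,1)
0.0496 dits

Conditional mutual information: I(X;Y|Z) = H(X|Z) + H(Y|Z) - H(X,Y|Z)

H(Z) = 0.2923
H(X,Z) = 0.5731 → H(X|Z) = 0.2808
H(Y,Z) = 0.5842 → H(Y|Z) = 0.2919
H(X,Y,Z) = 0.8154 → H(X,Y|Z) = 0.5231

I(X;Y|Z) = 0.2808 + 0.2919 - 0.5231 = 0.0496 dits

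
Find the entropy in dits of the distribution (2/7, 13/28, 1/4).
0.4607 dits

Shannon entropy is H(X) = -Σ p(x) log p(x).

For P = (2/7, 13/28, 1/4):
H = -2/7 × log_10(2/7) -13/28 × log_10(13/28) -1/4 × log_10(1/4)
H = 0.4607 dits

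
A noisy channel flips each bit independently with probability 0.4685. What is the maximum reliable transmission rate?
0.0029 bits

For a binary symmetric channel (BSC) with error probability p:
Capacity C = 1 - H(p) bits per symbol

where H(p) = -p log₂(p) - (1-p) log₂(1-p) is the binary entropy function.

H(0.4685) = 0.9971 bits
C = 1 - 0.9971 = 0.0029 bits per symbol

This means we can reliably transmit up to 0.0029 bits of information per channel use.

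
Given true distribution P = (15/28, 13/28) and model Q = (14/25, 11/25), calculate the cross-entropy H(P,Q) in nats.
0.6918 nats

Cross-entropy: H(P,Q) = -Σ p(x) log q(x)

Alternatively: H(P,Q) = H(P) + D_KL(P||Q)
H(P) = 0.6906 nats
D_KL(P||Q) = 0.0012 nats

H(P,Q) = 0.6906 + 0.0012 = 0.6918 nats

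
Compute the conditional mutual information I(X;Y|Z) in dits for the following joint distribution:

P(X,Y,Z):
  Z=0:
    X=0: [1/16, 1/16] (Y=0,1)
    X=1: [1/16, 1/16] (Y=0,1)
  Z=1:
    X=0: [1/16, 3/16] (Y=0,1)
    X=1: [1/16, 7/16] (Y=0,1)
0.0039 dits

Conditional mutual information: I(X;Y|Z) = H(X|Z) + H(Y|Z) - H(X,Y|Z)

H(Z) = 0.2442
H(X,Z) = 0.5268 → H(X|Z) = 0.2826
H(Y,Z) = 0.4662 → H(Y|Z) = 0.2220
H(X,Y,Z) = 0.7449 → H(X,Y|Z) = 0.5007

I(X;Y|Z) = 0.2826 + 0.2220 - 0.5007 = 0.0039 dits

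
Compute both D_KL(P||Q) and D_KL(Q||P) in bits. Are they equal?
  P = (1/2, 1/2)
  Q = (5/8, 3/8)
D_KL(P||Q) = 0.0466, D_KL(Q||P) = 0.0456

KL divergence is not symmetric: D_KL(P||Q) ≠ D_KL(Q||P) in general.

D_KL(P||Q) = 0.0466 bits
D_KL(Q||P) = 0.0456 bits

No, they are not equal!

This asymmetry is why KL divergence is not a true distance metric.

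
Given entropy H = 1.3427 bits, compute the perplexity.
2.5363

Perplexity is 2^H (or exp(H) for natural log).

H = 1.3427 bits
Perplexity = 2^1.3427 = 2.5363

Interpretation: The model's uncertainty is equivalent to choosing uniformly among 2.5 options.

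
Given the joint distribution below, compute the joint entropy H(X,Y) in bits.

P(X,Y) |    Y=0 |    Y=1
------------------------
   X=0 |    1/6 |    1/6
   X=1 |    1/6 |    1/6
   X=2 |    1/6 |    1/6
2.5850 bits

Joint entropy is H(X,Y) = -Σ_{x,y} p(x,y) log p(x,y).

Summing over all non-zero entries:
H(X,Y) = -[1/6·log_2(1/6) + 1/6·log_2(1/6) + 1/6·log_2(1/6) + 1/6·log_2(1/6) + 1/6·log_2(1/6) + 1/6·log_2(1/6)]
H(X,Y) = 2.5850 bits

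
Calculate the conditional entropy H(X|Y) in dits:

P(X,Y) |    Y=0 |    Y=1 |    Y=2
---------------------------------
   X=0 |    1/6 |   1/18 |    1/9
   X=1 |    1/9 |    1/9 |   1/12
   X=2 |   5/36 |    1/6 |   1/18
0.4580 dits

Using the chain rule: H(X|Y) = H(X,Y) - H(Y)

First, compute H(X,Y) = 0.9259 dits

Marginal P(Y) = (5/12, 1/3, 1/4)
H(Y) = 0.4680 dits

H(X|Y) = H(X,Y) - H(Y) = 0.9259 - 0.4680 = 0.4580 dits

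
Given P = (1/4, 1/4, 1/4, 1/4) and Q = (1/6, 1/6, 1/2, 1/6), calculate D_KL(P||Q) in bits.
0.1887 bits

KL divergence: D_KL(P||Q) = Σ p(x) log(p(x)/q(x))

Computing term by term:
  x=0: 1/4 × log_2[(1/4)/(1/6)] = 1/4 × 0.5850 = 0.1462
  x=1: 1/4 × log_2[(1/4)/(1/6)] = 1/4 × 0.5850 = 0.1462
  x=2: 1/4 × log_2[(1/4)/(1/2)] = 1/4 × -1.0000 = -0.2500
  x=3: 1/4 × log_2[(1/4)/(1/6)] = 1/4 × 0.5850 = 0.1462

D_KL(P||Q) = 0.1887 bits

Note: KL divergence is always non-negative and equals 0 iff P = Q.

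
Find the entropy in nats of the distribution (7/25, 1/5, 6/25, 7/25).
1.3773 nats

Shannon entropy is H(X) = -Σ p(x) log p(x).

For P = (7/25, 1/5, 6/25, 7/25):
H = -7/25 × log_e(7/25) -1/5 × log_e(1/5) -6/25 × log_e(6/25) -7/25 × log_e(7/25)
H = 1.3773 nats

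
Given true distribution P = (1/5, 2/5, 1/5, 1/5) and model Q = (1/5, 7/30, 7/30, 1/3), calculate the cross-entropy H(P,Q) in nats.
1.4148 nats

Cross-entropy: H(P,Q) = -Σ p(x) log q(x)

Alternatively: H(P,Q) = H(P) + D_KL(P||Q)
H(P) = 1.3322 nats
D_KL(P||Q) = 0.0826 nats

H(P,Q) = 1.3322 + 0.0826 = 1.4148 nats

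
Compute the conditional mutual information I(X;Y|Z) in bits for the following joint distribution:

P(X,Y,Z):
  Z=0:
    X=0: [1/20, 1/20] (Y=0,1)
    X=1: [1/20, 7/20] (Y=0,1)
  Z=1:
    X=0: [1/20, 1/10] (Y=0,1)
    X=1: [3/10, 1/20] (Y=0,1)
0.1394 bits

Conditional mutual information: I(X;Y|Z) = H(X|Z) + H(Y|Z) - H(X,Y|Z)

H(Z) = 1.0000
H(X,Z) = 1.8016 → H(X|Z) = 0.8016
H(Y,Z) = 1.8016 → H(Y|Z) = 0.8016
H(X,Y,Z) = 2.4639 → H(X,Y|Z) = 1.4639

I(X;Y|Z) = 0.8016 + 0.8016 - 1.4639 = 0.1394 bits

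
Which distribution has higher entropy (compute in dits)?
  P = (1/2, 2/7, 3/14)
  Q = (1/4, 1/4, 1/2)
Q

Computing entropies in dits:
H(P) = 0.4493
H(Q) = 0.4515

Distribution Q has higher entropy.

Intuition: The distribution closer to uniform (more spread out) has higher entropy.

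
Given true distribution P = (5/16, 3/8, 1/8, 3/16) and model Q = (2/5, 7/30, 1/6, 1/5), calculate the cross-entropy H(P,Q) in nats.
1.3578 nats

Cross-entropy: H(P,Q) = -Σ p(x) log q(x)

Alternatively: H(P,Q) = H(P) + D_KL(P||Q)
H(P) = 1.3051 nats
D_KL(P||Q) = 0.0527 nats

H(P,Q) = 1.3051 + 0.0527 = 1.3578 nats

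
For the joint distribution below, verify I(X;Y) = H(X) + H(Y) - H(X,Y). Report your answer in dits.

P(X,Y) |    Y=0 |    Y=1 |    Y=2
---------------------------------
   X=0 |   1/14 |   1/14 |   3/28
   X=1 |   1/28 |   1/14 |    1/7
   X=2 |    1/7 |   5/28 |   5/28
I(X;Y) = 0.0083 dits

Mutual information has multiple equivalent forms:
- I(X;Y) = H(X) - H(X|Y)
- I(X;Y) = H(Y) - H(Y|X)
- I(X;Y) = H(X) + H(Y) - H(X,Y)

Computing all quantities:
H(X) = 0.4515, H(Y) = 0.4667, H(X,Y) = 0.9099
H(X|Y) = 0.4432, H(Y|X) = 0.4583

Verification:
H(X) - H(X|Y) = 0.4515 - 0.4432 = 0.0083
H(Y) - H(Y|X) = 0.4667 - 0.4583 = 0.0083
H(X) + H(Y) - H(X,Y) = 0.4515 + 0.4667 - 0.9099 = 0.0083

All forms give I(X;Y) = 0.0083 dits. ✓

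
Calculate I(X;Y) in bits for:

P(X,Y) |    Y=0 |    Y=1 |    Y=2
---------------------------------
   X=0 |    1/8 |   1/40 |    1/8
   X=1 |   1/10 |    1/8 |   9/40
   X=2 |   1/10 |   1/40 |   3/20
0.0596 bits

Mutual information: I(X;Y) = H(X) + H(Y) - H(X,Y)

Marginals:
P(X) = (11/40, 9/20, 11/40), H(X) = 1.5428 bits
P(Y) = (13/40, 7/40, 1/2), H(Y) = 1.4670 bits

Joint entropy: H(X,Y) = 2.9502 bits

I(X;Y) = 1.5428 + 1.4670 - 2.9502 = 0.0596 bits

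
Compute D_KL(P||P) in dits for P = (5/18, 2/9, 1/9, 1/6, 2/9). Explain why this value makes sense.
0.0000 dits

KL divergence satisfies the Gibbs inequality: D_KL(P||Q) ≥ 0 for all distributions P, Q.

D_KL(P||Q) = Σ p(x) log(p(x)/q(x))
Each term is p(x) × log_10(p(x)/p(x)) = p(x) × log_10(1) = 0, so the sum is 0.
D_KL(P||Q) = 0.0000 dits

When P = Q, the KL divergence is exactly 0, as there is no 'divergence' between identical distributions.

This non-negativity is a fundamental property: relative entropy cannot be negative because it measures how different Q is from P.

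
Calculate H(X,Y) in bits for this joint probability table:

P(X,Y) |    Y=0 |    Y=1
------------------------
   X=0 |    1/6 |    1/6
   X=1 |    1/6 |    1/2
1.7925 bits

Joint entropy is H(X,Y) = -Σ_{x,y} p(x,y) log p(x,y).

Summing over all non-zero entries:
H(X,Y) = -[1/6·log_2(1/6) + 1/6·log_2(1/6) + 1/6·log_2(1/6) + 1/2·log_2(1/2)]
H(X,Y) = 1.7925 bits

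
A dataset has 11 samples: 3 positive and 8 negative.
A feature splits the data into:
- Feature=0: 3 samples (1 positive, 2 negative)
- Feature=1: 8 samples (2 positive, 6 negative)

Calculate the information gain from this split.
0.0049 bits

Information Gain = H(Y) - H(Y|Feature)

Before split:
P(positive) = 3/11 = 0.2727
H(Y) = 0.8454 bits

After split:
Feature=0: H = 0.9183 bits (weight = 3/11)
Feature=1: H = 0.8113 bits (weight = 8/11)
H(Y|Feature) = (3/11)×0.9183 + (8/11)×0.8113 = 0.8405 bits

Information Gain = 0.8454 - 0.8405 = 0.0049 bits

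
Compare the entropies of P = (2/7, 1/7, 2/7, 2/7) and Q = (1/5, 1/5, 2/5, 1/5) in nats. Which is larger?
P

Computing entropies in nats:
H(P) = 1.3518
H(Q) = 1.3322

Distribution P has higher entropy.

Intuition: The distribution closer to uniform (more spread out) has higher entropy.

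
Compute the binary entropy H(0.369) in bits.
0.9499 bits

The binary entropy function is:
H(p) = -p log(p) - (1-p) log(1-p)

H(0.369) = -0.369 × log_2(0.369) - 0.631 × log_2(0.631)
H(0.369) = 0.9499 bits

Note: Binary entropy is maximized at p=0.5 (H=1 bit) and minimized at p=0 or p=1 (H=0).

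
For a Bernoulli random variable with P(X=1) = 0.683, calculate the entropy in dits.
0.2713 dits

The binary entropy function is:
H(p) = -p log(p) - (1-p) log(1-p)

H(0.683) = -0.683 × log_10(0.683) - 0.317 × log_10(0.317)
H(0.683) = 0.2713 dits

Note: Binary entropy is maximized at p=0.5 (H=1 bit) and minimized at p=0 or p=1 (H=0).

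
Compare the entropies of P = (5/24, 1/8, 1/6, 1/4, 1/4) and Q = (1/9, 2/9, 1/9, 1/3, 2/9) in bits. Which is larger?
P

Computing entropies in bits:
H(P) = 2.2773
H(Q) = 2.1972

Distribution P has higher entropy.

Intuition: The distribution closer to uniform (more spread out) has higher entropy.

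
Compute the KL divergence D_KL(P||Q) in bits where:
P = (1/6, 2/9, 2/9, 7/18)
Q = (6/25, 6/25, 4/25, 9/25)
0.0363 bits

KL divergence: D_KL(P||Q) = Σ p(x) log(p(x)/q(x))

Computing term by term:
  x=0: 1/6 × log_2[(1/6)/(6/25)] = 1/6 × -0.5261 = -0.0877
  x=1: 2/9 × log_2[(2/9)/(6/25)] = 2/9 × -0.1110 = -0.0247
  x=2: 2/9 × log_2[(2/9)/(4/25)] = 2/9 × 0.4739 = 0.1053
  x=3: 7/18 × log_2[(7/18)/(9/25)] = 7/18 × 0.1114 = 0.0433

D_KL(P||Q) = 0.0363 bits

Note: KL divergence is always non-negative and equals 0 iff P = Q.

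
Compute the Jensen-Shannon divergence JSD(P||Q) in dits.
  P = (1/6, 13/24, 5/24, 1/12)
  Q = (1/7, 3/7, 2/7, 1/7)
0.0047 dits

Jensen-Shannon divergence is:
JSD(P||Q) = 0.5 × D_KL(P||M) + 0.5 × D_KL(Q||M)
where M = 0.5 × (P + Q) is the mixture distribution.

M = 0.5 × (1/6, 13/24, 5/24, 1/12) + 0.5 × (1/7, 3/7, 2/7, 1/7) = (0.154762, 0.485119, 0.247024, 0.113095)

D_KL(P||M) = 0.0048 dits
D_KL(Q||M) = 0.0045 dits

JSD(P||Q) = 0.5 × 0.0048 + 0.5 × 0.0045 = 0.0047 dits

Unlike KL divergence, JSD is symmetric and bounded: 0 ≤ JSD ≤ log(2).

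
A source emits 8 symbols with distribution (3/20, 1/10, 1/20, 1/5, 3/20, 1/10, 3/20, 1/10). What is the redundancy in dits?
0.0275 dits

Redundancy measures how far a source is from maximum entropy:
R = H_max - H(X)

Maximum entropy for 8 symbols: H_max = log_10(8) = 0.9031 dits
Actual entropy: H(X) = 0.8756 dits
Redundancy: R = 0.9031 - 0.8756 = 0.0275 dits

This redundancy represents potential for compression: the source could be compressed by 0.0275 dits per symbol.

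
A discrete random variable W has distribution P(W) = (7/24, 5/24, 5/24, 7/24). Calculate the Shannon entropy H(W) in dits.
0.5960 dits

Shannon entropy is H(X) = -Σ p(x) log p(x).

For P = (7/24, 5/24, 5/24, 7/24):
H = -7/24 × log_10(7/24) -5/24 × log_10(5/24) -5/24 × log_10(5/24) -7/24 × log_10(7/24)
H = 0.5960 dits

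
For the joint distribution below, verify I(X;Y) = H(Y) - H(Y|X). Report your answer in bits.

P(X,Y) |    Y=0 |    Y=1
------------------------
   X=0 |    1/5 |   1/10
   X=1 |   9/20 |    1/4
I(X;Y) = 0.0004 bits

Mutual information has multiple equivalent forms:
- I(X;Y) = H(X) - H(X|Y)
- I(X;Y) = H(Y) - H(Y|X)
- I(X;Y) = H(X) + H(Y) - H(X,Y)

Computing all quantities:
H(X) = 0.8813, H(Y) = 0.9341, H(X,Y) = 1.8150
H(X|Y) = 0.8809, H(Y|X) = 0.9337

Verification:
H(X) - H(X|Y) = 0.8813 - 0.8809 = 0.0004
H(Y) - H(Y|X) = 0.9341 - 0.9337 = 0.0004
H(X) + H(Y) - H(X,Y) = 0.8813 + 0.9341 - 1.8150 = 0.0004

All forms give I(X;Y) = 0.0004 bits. ✓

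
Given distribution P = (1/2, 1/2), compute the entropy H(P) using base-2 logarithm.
1.0000 bits

Shannon entropy is H(X) = -Σ p(x) log p(x).

For P = (1/2, 1/2):
H = -1/2 × log_2(1/2) -1/2 × log_2(1/2)
H = 1.0000 bits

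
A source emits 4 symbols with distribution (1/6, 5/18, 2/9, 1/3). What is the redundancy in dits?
0.0136 dits

Redundancy measures how far a source is from maximum entropy:
R = H_max - H(X)

Maximum entropy for 4 symbols: H_max = log_10(4) = 0.6021 dits
Actual entropy: H(X) = 0.5884 dits
Redundancy: R = 0.6021 - 0.5884 = 0.0136 dits

This redundancy represents potential for compression: the source could be compressed by 0.0136 dits per symbol.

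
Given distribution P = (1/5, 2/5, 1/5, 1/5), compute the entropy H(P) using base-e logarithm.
1.3322 nats

Shannon entropy is H(X) = -Σ p(x) log p(x).

For P = (1/5, 2/5, 1/5, 1/5):
H = -1/5 × log_e(1/5) -2/5 × log_e(2/5) -1/5 × log_e(1/5) -1/5 × log_e(1/5)
H = 1.3322 nats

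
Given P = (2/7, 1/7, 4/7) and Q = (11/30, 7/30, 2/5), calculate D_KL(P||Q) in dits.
0.0271 dits

KL divergence: D_KL(P||Q) = Σ p(x) log(p(x)/q(x))

Computing term by term:
  x=0: 2/7 × log_10[(2/7)/(11/30)] = 2/7 × -0.1083 = -0.0310
  x=1: 1/7 × log_10[(1/7)/(7/30)] = 1/7 × -0.2131 = -0.0304
  x=2: 4/7 × log_10[(4/7)/(2/5)] = 4/7 × 0.1549 = 0.0885

D_KL(P||Q) = 0.0271 dits

Note: KL divergence is always non-negative and equals 0 iff P = Q.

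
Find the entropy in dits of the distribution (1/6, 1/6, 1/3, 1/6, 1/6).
0.6778 dits

Shannon entropy is H(X) = -Σ p(x) log p(x).

For P = (1/6, 1/6, 1/3, 1/6, 1/6):
H = -1/6 × log_10(1/6) -1/6 × log_10(1/6) -1/3 × log_10(1/3) -1/6 × log_10(1/6) -1/6 × log_10(1/6)
H = 0.6778 dits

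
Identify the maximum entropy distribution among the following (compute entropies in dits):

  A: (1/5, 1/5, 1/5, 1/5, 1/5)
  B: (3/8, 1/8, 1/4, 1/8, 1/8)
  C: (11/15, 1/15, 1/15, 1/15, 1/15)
A

For a discrete distribution over n outcomes, entropy is maximized by the uniform distribution.

Computing entropies:
H(A) = 0.6990 dits
H(B) = 0.6489 dits
H(C) = 0.4124 dits

The uniform distribution (where all probabilities equal 1/5) achieves the maximum entropy of log_10(5) = 0.6990 dits.

Distribution A has the highest entropy.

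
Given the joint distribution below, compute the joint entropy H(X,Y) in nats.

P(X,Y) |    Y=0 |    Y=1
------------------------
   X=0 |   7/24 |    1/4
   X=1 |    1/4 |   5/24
1.3793 nats

Joint entropy is H(X,Y) = -Σ_{x,y} p(x,y) log p(x,y).

Summing over all non-zero entries:
H(X,Y) = -[7/24·log_e(7/24) + 1/4·log_e(1/4) + 1/4·log_e(1/4) + 5/24·log_e(5/24)]
H(X,Y) = 1.3793 nats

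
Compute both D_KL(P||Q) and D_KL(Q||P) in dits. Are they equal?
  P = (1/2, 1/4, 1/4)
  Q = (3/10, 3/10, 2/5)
D_KL(P||Q) = 0.0401, D_KL(Q||P) = 0.0388

KL divergence is not symmetric: D_KL(P||Q) ≠ D_KL(Q||P) in general.

D_KL(P||Q) = 0.0401 dits
D_KL(Q||P) = 0.0388 dits

No, they are not equal!

This asymmetry is why KL divergence is not a true distance metric.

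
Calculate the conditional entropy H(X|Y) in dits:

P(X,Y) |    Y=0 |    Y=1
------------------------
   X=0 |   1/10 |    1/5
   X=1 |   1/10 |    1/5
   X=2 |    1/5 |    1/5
0.4669 dits

Using the chain rule: H(X|Y) = H(X,Y) - H(Y)

First, compute H(X,Y) = 0.7592 dits

Marginal P(Y) = (2/5, 3/5)
H(Y) = 0.2923 dits

H(X|Y) = H(X,Y) - H(Y) = 0.7592 - 0.2923 = 0.4669 dits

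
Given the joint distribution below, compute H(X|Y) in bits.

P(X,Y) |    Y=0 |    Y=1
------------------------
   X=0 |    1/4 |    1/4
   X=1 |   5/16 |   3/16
0.9885 bits

Using the chain rule: H(X|Y) = H(X,Y) - H(Y)

First, compute H(X,Y) = 1.9772 bits

Marginal P(Y) = (9/16, 7/16)
H(Y) = 0.9887 bits

H(X|Y) = H(X,Y) - H(Y) = 1.9772 - 0.9887 = 0.9885 bits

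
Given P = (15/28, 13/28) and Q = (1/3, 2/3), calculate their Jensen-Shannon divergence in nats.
0.0210 nats

Jensen-Shannon divergence is:
JSD(P||Q) = 0.5 × D_KL(P||M) + 0.5 × D_KL(Q||M)
where M = 0.5 × (P + Q) is the mixture distribution.

M = 0.5 × (15/28, 13/28) + 0.5 × (1/3, 2/3) = (0.434524, 0.565476)

D_KL(P||M) = 0.0206 nats
D_KL(Q||M) = 0.0214 nats

JSD(P||Q) = 0.5 × 0.0206 + 0.5 × 0.0214 = 0.0210 nats

Unlike KL divergence, JSD is symmetric and bounded: 0 ≤ JSD ≤ log(2).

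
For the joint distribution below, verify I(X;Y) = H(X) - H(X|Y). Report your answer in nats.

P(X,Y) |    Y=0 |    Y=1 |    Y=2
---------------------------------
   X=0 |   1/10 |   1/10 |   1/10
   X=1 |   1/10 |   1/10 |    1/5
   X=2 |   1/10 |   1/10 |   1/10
I(X;Y) = 0.0138 nats

Mutual information has multiple equivalent forms:
- I(X;Y) = H(X) - H(X|Y)
- I(X;Y) = H(Y) - H(Y|X)
- I(X;Y) = H(X) + H(Y) - H(X,Y)

Computing all quantities:
H(X) = 1.0889, H(Y) = 1.0889, H(X,Y) = 2.1640
H(X|Y) = 1.0751, H(Y|X) = 1.0751

Verification:
H(X) - H(X|Y) = 1.0889 - 1.0751 = 0.0138
H(Y) - H(Y|X) = 1.0889 - 1.0751 = 0.0138
H(X) + H(Y) - H(X,Y) = 1.0889 + 1.0889 - 2.1640 = 0.0138

All forms give I(X;Y) = 0.0138 nats. ✓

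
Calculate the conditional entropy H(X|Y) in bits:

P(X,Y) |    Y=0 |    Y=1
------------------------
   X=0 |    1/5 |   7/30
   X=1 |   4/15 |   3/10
0.9871 bits

Using the chain rule: H(X|Y) = H(X,Y) - H(Y)

First, compute H(X,Y) = 1.9839 bits

Marginal P(Y) = (7/15, 8/15)
H(Y) = 0.9968 bits

H(X|Y) = H(X,Y) - H(Y) = 1.9839 - 0.9968 = 0.9871 bits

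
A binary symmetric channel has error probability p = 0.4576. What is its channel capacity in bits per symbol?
0.0052 bits

For a binary symmetric channel (BSC) with error probability p:
Capacity C = 1 - H(p) bits per symbol

where H(p) = -p log₂(p) - (1-p) log₂(1-p) is the binary entropy function.

H(0.4576) = 0.9948 bits
C = 1 - 0.9948 = 0.0052 bits per symbol

This means we can reliably transmit up to 0.0052 bits of information per channel use.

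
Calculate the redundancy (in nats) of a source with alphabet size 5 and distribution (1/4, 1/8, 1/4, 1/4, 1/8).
0.0499 nats

Redundancy measures how far a source is from maximum entropy:
R = H_max - H(X)

Maximum entropy for 5 symbols: H_max = log_e(5) = 1.6094 nats
Actual entropy: H(X) = 1.5596 nats
Redundancy: R = 1.6094 - 1.5596 = 0.0499 nats

This redundancy represents potential for compression: the source could be compressed by 0.0499 nats per symbol.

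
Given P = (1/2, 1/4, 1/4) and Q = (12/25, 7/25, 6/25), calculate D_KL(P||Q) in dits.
0.0010 dits

KL divergence: D_KL(P||Q) = Σ p(x) log(p(x)/q(x))

Computing term by term:
  x=0: 1/2 × log_10[(1/2)/(12/25)] = 1/2 × 0.0177 = 0.0089
  x=1: 1/4 × log_10[(1/4)/(7/25)] = 1/4 × -0.0492 = -0.0123
  x=2: 1/4 × log_10[(1/4)/(6/25)] = 1/4 × 0.0177 = 0.0044

D_KL(P||Q) = 0.0010 dits

Note: KL divergence is always non-negative and equals 0 iff P = Q.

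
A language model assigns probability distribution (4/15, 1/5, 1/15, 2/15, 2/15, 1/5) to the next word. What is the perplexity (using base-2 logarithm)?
5.5516

Perplexity is 2^H (or exp(H) for natural log).

First, H = -Σ p log p = 2.4729 bits
Perplexity = 2^2.4729 = 5.5516

Interpretation: The model's uncertainty is equivalent to choosing uniformly among 5.6 options.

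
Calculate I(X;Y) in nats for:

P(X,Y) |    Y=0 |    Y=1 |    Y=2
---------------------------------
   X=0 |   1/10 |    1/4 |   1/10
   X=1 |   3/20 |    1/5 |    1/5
0.0198 nats

Mutual information: I(X;Y) = H(X) + H(Y) - H(X,Y)

Marginals:
P(X) = (9/20, 11/20), H(X) = 0.6881 nats
P(Y) = (1/4, 9/20, 3/10), H(Y) = 1.0671 nats

Joint entropy: H(X,Y) = 1.7354 nats

I(X;Y) = 0.6881 + 1.0671 - 1.7354 = 0.0198 nats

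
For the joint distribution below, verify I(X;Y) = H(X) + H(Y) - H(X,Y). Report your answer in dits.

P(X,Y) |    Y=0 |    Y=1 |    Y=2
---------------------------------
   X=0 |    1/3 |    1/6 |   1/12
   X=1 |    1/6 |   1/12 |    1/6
I(X;Y) = 0.0185 dits

Mutual information has multiple equivalent forms:
- I(X;Y) = H(X) - H(X|Y)
- I(X;Y) = H(Y) - H(Y|X)
- I(X;Y) = H(X) + H(Y) - H(X,Y)

Computing all quantities:
H(X) = 0.2950, H(Y) = 0.4515, H(X,Y) = 0.7280
H(X|Y) = 0.2764, H(Y|X) = 0.4330

Verification:
H(X) - H(X|Y) = 0.2950 - 0.2764 = 0.0185
H(Y) - H(Y|X) = 0.4515 - 0.4330 = 0.0185
H(X) + H(Y) - H(X,Y) = 0.2950 + 0.4515 - 0.7280 = 0.0185

All forms give I(X;Y) = 0.0185 dits. ✓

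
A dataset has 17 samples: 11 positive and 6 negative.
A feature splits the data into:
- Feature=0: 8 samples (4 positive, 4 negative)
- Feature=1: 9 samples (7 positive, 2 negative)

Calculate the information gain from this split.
0.0615 bits

Information Gain = H(Y) - H(Y|Feature)

Before split:
P(positive) = 11/17 = 0.6471
H(Y) = 0.9367 bits

After split:
Feature=0: H = 1.0000 bits (weight = 8/17)
Feature=1: H = 0.7642 bits (weight = 9/17)
H(Y|Feature) = (8/17)×1.0000 + (9/17)×0.7642 = 0.8752 bits

Information Gain = 0.9367 - 0.8752 = 0.0615 bits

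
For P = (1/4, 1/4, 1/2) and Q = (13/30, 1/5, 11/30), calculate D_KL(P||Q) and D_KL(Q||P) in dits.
D_KL(P||Q) = 0.0319, D_KL(Q||P) = 0.0347

KL divergence is not symmetric: D_KL(P||Q) ≠ D_KL(Q||P) in general.

D_KL(P||Q) = 0.0319 dits
D_KL(Q||P) = 0.0347 dits

No, they are not equal!

This asymmetry is why KL divergence is not a true distance metric.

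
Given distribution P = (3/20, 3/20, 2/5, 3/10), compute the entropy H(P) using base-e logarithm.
1.2968 nats

Shannon entropy is H(X) = -Σ p(x) log p(x).

For P = (3/20, 3/20, 2/5, 3/10):
H = -3/20 × log_e(3/20) -3/20 × log_e(3/20) -2/5 × log_e(2/5) -3/10 × log_e(3/10)
H = 1.2968 nats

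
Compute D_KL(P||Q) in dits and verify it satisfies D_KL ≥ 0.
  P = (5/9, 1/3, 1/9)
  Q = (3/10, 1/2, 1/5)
0.0616 dits

KL divergence satisfies the Gibbs inequality: D_KL(P||Q) ≥ 0 for all distributions P, Q.

D_KL(P||Q) = Σ p(x) log(p(x)/q(x))
Term by term:
  x=0: 5/9 × log_10[(5/9)/(3/10)] = 0.1487
  x=1: 1/3 × log_10[(1/3)/(1/2)] = -0.0587
  x=2: 1/9 × log_10[(1/9)/(1/5)] = -0.0284
D_KL(P||Q) = 0.0616 dits

D_KL(P||Q) = 0.0616 ≥ 0 ✓

This non-negativity is a fundamental property: relative entropy cannot be negative because it measures how different Q is from P.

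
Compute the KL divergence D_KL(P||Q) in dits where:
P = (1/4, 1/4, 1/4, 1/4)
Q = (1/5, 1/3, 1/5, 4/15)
0.0102 dits

KL divergence: D_KL(P||Q) = Σ p(x) log(p(x)/q(x))

Computing term by term:
  x=0: 1/4 × log_10[(1/4)/(1/5)] = 1/4 × 0.0969 = 0.0242
  x=1: 1/4 × log_10[(1/4)/(1/3)] = 1/4 × -0.1249 = -0.0312
  x=2: 1/4 × log_10[(1/4)/(1/5)] = 1/4 × 0.0969 = 0.0242
  x=3: 1/4 × log_10[(1/4)/(4/15)] = 1/4 × -0.0280 = -0.0070

D_KL(P||Q) = 0.0102 dits

Note: KL divergence is always non-negative and equals 0 iff P = Q.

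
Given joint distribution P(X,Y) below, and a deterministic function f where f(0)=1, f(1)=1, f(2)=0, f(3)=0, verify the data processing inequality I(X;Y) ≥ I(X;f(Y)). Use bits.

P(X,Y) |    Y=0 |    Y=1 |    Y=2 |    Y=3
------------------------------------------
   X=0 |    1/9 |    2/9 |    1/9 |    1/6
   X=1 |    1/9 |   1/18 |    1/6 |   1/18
I(X;Y) = 0.0913, I(X;f(Y)) = 0.0094, inequality holds: 0.0913 ≥ 0.0094

Data Processing Inequality: For any Markov chain X → Y → Z, we have I(X;Y) ≥ I(X;Z).

Here Z = f(Y) is a deterministic function of Y, forming X → Y → Z.

Original I(X;Y) = 0.0913 bits

After applying f:
P(X,Z) where Z=f(Y):
- P(X,Z=0) = P(X,Y=2) + P(X,Y=3)
- P(X,Z=1) = P(X,Y=0) + P(X,Y=1)

I(X;Z) = I(X;f(Y)) = 0.0094 bits

Verification: 0.0913 ≥ 0.0094 ✓

Information cannot be created by processing; the function f can only lose information about X.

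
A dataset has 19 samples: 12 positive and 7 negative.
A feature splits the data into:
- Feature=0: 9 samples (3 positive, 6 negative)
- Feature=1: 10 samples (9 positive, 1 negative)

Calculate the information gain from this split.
0.2676 bits

Information Gain = H(Y) - H(Y|Feature)

Before split:
P(positive) = 12/19 = 0.6316
H(Y) = 0.9495 bits

After split:
Feature=0: H = 0.9183 bits (weight = 9/19)
Feature=1: H = 0.4690 bits (weight = 10/19)
H(Y|Feature) = (9/19)×0.9183 + (10/19)×0.4690 = 0.6818 bits

Information Gain = 0.9495 - 0.6818 = 0.2676 bits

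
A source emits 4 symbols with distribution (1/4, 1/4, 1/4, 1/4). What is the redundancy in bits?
0.0000 bits

Redundancy measures how far a source is from maximum entropy:
R = H_max - H(X)

Maximum entropy for 4 symbols: H_max = log_2(4) = 2.0000 bits
Actual entropy: H(X) = 2.0000 bits
Redundancy: R = 2.0000 - 2.0000 = 0.0000 bits

This redundancy represents potential for compression: the source could be compressed by 0.0000 bits per symbol.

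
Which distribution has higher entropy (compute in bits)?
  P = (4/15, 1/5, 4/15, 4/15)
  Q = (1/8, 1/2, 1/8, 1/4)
P

Computing entropies in bits:
H(P) = 1.9899
H(Q) = 1.7500

Distribution P has higher entropy.

Intuition: The distribution closer to uniform (more spread out) has higher entropy.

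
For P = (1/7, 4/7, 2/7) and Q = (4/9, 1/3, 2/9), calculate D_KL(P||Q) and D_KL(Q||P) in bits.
D_KL(P||Q) = 0.3140, D_KL(Q||P) = 0.3880

KL divergence is not symmetric: D_KL(P||Q) ≠ D_KL(Q||P) in general.

D_KL(P||Q) = 0.3140 bits
D_KL(Q||P) = 0.3880 bits

No, they are not equal!

This asymmetry is why KL divergence is not a true distance metric.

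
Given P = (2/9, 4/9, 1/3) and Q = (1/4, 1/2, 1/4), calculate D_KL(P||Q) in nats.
0.0174 nats

KL divergence: D_KL(P||Q) = Σ p(x) log(p(x)/q(x))

Computing term by term:
  x=0: 2/9 × log_e[(2/9)/(1/4)] = 2/9 × -0.1178 = -0.0262
  x=1: 4/9 × log_e[(4/9)/(1/2)] = 4/9 × -0.1178 = -0.0523
  x=2: 1/3 × log_e[(1/3)/(1/4)] = 1/3 × 0.2877 = 0.0959

D_KL(P||Q) = 0.0174 nats

Note: KL divergence is always non-negative and equals 0 iff P = Q.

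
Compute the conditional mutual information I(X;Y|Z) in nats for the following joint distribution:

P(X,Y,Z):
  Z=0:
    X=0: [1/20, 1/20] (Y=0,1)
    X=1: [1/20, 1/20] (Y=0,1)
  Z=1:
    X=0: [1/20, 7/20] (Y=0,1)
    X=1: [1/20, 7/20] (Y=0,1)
0.0000 nats

Conditional mutual information: I(X;Y|Z) = H(X|Z) + H(Y|Z) - H(X,Y|Z)

H(Z) = 0.5004
H(X,Z) = 1.1935 → H(X|Z) = 0.6931
H(Y,Z) = 0.9404 → H(Y|Z) = 0.4400
H(X,Y,Z) = 1.6336 → H(X,Y|Z) = 1.1332

I(X;Y|Z) = 0.6931 + 0.4400 - 1.1332 = 0.0000 nats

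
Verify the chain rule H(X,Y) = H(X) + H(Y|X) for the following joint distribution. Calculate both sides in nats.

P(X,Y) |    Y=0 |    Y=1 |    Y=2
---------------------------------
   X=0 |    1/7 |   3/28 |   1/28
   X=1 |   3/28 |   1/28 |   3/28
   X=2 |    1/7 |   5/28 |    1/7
H(X,Y) = 2.0976, H(X) = 1.0607, H(Y|X) = 1.0368 (all in nats)

Chain rule: H(X,Y) = H(X) + H(Y|X)

Left side — joint entropy directly:
H(X,Y) = -Σ p(x,y) log p(x,y) = 2.0976 nats

Right side — compute H(Y|X) from the conditional distributions:
P(X) = (2/7, 1/4, 13/28), so H(X) = 1.0607 nats
H(Y|X) = Σ_x P(X=x) · H(Y|X=x):
  P(Y|X=0) = (1/2, 3/8, 1/8), H(Y|X=0) = 0.9743, weight P(X=0) = 2/7
  P(Y|X=1) = (3/7, 1/7, 3/7), H(Y|X=1) = 1.0042, weight P(X=1) = 1/4
  P(Y|X=2) = (4/13, 5/13, 4/13), H(Y|X=2) = 1.0928, weight P(X=2) = 13/28
H(Y|X) = 1.0368 nats

H(X) + H(Y|X) = 1.0607 + 1.0368 = 2.0976 nats

Both sides equal 2.0976 nats. ✓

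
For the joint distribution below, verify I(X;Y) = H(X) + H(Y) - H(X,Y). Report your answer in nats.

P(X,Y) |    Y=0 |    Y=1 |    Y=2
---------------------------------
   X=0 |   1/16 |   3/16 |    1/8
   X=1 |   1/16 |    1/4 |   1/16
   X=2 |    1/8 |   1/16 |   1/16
I(X;Y) = 0.0752 nats

Mutual information has multiple equivalent forms:
- I(X;Y) = H(X) - H(X|Y)
- I(X;Y) = H(Y) - H(Y|X)
- I(X;Y) = H(X) + H(Y) - H(X,Y)

Computing all quantities:
H(X) = 1.0822, H(Y) = 1.0397, H(X,Y) = 2.0467
H(X|Y) = 1.0070, H(Y|X) = 0.9645

Verification:
H(X) - H(X|Y) = 1.0822 - 1.0070 = 0.0752
H(Y) - H(Y|X) = 1.0397 - 0.9645 = 0.0752
H(X) + H(Y) - H(X,Y) = 1.0822 + 1.0397 - 2.0467 = 0.0752

All forms give I(X;Y) = 0.0752 nats. ✓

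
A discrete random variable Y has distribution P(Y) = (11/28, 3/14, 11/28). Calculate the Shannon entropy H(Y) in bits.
1.5353 bits

Shannon entropy is H(X) = -Σ p(x) log p(x).

For P = (11/28, 3/14, 11/28):
H = -11/28 × log_2(11/28) -3/14 × log_2(3/14) -11/28 × log_2(11/28)
H = 1.5353 bits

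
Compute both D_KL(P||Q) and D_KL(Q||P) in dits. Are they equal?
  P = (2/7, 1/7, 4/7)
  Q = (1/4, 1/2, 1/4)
D_KL(P||Q) = 0.1440, D_KL(Q||P) = 0.1678

KL divergence is not symmetric: D_KL(P||Q) ≠ D_KL(Q||P) in general.

D_KL(P||Q) = 0.1440 dits
D_KL(Q||P) = 0.1678 dits

No, they are not equal!

This asymmetry is why KL divergence is not a true distance metric.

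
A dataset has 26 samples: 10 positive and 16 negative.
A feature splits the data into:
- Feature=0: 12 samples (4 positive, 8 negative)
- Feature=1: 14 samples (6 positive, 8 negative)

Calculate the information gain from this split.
0.0069 bits

Information Gain = H(Y) - H(Y|Feature)

Before split:
P(positive) = 10/26 = 0.3846
H(Y) = 0.9612 bits

After split:
Feature=0: H = 0.9183 bits (weight = 12/26)
Feature=1: H = 0.9852 bits (weight = 14/26)
H(Y|Feature) = (12/26)×0.9183 + (14/26)×0.9852 = 0.9543 bits

Information Gain = 0.9612 - 0.9543 = 0.0069 bits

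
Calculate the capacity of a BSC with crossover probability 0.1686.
0.3455 bits

For a binary symmetric channel (BSC) with error probability p:
Capacity C = 1 - H(p) bits per symbol

where H(p) = -p log₂(p) - (1-p) log₂(1-p) is the binary entropy function.

H(0.1686) = 0.6545 bits
C = 1 - 0.6545 = 0.3455 bits per symbol

This means we can reliably transmit up to 0.3455 bits of information per channel use.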